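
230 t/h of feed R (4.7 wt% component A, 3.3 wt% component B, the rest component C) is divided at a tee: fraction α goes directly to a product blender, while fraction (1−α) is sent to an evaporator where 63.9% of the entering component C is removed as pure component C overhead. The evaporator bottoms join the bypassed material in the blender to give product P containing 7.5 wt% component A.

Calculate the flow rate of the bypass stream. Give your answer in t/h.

All 230×0.047 = 10.81 t/h of component A reaches P, so P = 10.81/0.075 = 144.13 t/h and vapour = 85.867 t/h.
The evaporator receives (1−α)·230 of feed at 0.920 component C and removes 0.639 of that component C:
0.639×0.920×(1−α)×230 = 85.867
(1−α) = 85.867/135.21 = 0.6351;  α = 0.3649.
Bypass flow = 0.3649×230 = 83.938 t/h.

83.94 t/h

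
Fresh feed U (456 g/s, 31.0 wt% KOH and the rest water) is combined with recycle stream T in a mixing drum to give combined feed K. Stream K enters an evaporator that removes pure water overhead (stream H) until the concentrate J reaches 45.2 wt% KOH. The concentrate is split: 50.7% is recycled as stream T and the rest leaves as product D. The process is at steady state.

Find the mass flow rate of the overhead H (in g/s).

143.3 g/s

Overall KOH balance (none leaves overhead): KOH in fresh feed = KOH in product, i.e. 456×0.310 = (1−0.507)·J·0.452.
J = 141.36/(0.452×0.493) = 634.37 g/s.
Recycle T = 0.507×634.37 = 321.62 g/s.
Combined feed K = 456 + 321.62 = 777.62 g/s.
Overhead H = K − J = 777.62 − 634.37 = 143.26 g/s.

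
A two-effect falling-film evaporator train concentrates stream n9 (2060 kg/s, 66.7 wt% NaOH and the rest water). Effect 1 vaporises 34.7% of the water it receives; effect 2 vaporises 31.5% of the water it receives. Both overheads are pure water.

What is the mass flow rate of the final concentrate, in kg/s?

1681 kg/s

water in feed = 2060×0.333 = 685.98 kg/s.
After stage 1: water left = (1−0.347)×685.98 = 447.94; stream total = 1822 kg/s.
After stage 2: water left = (1−0.315)×447.94 = 306.84; final concentrate = 1680.9 kg/s.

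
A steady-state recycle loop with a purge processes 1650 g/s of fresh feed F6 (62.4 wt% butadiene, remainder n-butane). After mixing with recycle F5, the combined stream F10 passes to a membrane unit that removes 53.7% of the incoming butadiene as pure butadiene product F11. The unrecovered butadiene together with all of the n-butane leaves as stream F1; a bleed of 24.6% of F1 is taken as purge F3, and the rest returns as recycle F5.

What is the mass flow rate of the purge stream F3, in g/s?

n-butane enters only via F6 and leaves only via the purge: 1650×0.376 = 0.246×(n-butane in F1), and the membrane unit passes all n-butane, so n-butane in F10 = n-butane in F1 = 2522 g/s.
butadiene in F10: m_A = 1650×0.624 + (1−0.246)·(1−0.537)·m_A, so m_A = 1029.6/0.6509 = 1581.8 g/s.
F1 = (1−0.537)×1581.8 + 2522 = 3254.3 g/s.
Purge F3 = 0.246×3254.3 = 800.57 g/s.

800.6 g/s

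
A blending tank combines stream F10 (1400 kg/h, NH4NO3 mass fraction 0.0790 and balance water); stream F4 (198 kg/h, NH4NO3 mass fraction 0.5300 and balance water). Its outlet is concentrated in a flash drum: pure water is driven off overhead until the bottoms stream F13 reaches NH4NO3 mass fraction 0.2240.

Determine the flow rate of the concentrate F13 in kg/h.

962.2 kg/h

NH4NO3 entering = 1400×0.079 + 198×0.530 = 215.54 kg/h.
All NH4NO3 reports to F13, so F13 = 215.54/0.224 = 962.23 kg/h.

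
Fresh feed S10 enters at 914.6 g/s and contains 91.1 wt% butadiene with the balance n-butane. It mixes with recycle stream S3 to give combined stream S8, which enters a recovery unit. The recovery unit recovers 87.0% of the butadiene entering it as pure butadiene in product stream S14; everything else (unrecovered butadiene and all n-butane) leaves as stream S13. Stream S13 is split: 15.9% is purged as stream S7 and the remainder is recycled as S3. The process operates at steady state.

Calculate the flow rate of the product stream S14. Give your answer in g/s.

813.9 g/s

butadiene in S8: m_A = 914.6×0.911 + (1−0.159)·(1−0.870)·m_A, so m_A = 833.2/0.8907 = 935.48 g/s.
Product S14 = 0.870×935.48 = 813.86 g/s.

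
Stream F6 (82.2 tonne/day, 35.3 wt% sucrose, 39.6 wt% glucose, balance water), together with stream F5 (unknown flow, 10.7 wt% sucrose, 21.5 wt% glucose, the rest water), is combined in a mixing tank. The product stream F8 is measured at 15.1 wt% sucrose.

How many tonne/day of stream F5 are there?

377.4 tonne/day

Let F5 be the unknown flow. Total out = 82.2 + F5.
sucrose balance: 29.017 + 0.107·F5 = 0.151·(82.2 + F5)
(0.107 − 0.151)·F5 = 0.151×82.2 − 29.017 = -16.604
F5 = -16.604 / -0.044 = 377.37 tonne/day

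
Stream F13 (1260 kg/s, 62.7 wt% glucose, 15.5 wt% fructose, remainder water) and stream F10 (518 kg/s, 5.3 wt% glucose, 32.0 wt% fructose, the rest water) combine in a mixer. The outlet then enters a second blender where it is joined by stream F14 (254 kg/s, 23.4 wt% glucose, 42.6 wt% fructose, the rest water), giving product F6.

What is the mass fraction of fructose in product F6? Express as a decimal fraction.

0.231

Overall, product flow = 2032 kg/s.
fructose in = 1260×0.155 + 518×0.320 + 254×0.426 = 469.26 kg/s.
fructose fraction in F6 = 0.231.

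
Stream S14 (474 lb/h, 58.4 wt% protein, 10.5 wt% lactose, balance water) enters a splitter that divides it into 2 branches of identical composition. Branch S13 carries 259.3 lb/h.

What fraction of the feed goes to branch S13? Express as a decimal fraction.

Fraction to S13 = 259.3/474 = 0.5470.

0.547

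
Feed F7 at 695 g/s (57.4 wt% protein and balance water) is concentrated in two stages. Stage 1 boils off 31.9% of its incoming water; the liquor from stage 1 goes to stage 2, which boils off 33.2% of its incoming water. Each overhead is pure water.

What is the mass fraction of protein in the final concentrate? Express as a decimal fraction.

water in feed = 695×0.426 = 296.07 g/s.
After stage 1: water left = (1−0.319)×296.07 = 201.62; stream total = 600.55 g/s.
After stage 2: water left = (1−0.332)×201.62 = 134.68; final concentrate = 533.61 g/s.
protein fraction = 398.93/533.61 = 0.748.

0.748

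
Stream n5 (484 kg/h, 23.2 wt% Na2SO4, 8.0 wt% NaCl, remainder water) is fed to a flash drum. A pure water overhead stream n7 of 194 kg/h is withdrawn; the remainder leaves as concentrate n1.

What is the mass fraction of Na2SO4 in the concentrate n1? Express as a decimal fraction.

Na2SO4 is not removed: 484×0.232 = 112.29 kg/h of Na2SO4 enters n1.
Concentrate = 484 − 194 = 290 kg/h.
Mass fraction = 112.29/290 = 0.387.

0.387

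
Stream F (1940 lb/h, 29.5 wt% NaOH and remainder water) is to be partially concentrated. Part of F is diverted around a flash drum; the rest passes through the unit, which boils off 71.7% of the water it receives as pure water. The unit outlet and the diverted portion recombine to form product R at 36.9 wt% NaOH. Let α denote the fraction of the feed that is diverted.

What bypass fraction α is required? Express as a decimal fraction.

All 1940×0.295 = 572.3 lb/h of NaOH reaches R, so R = 572.3/0.369 = 1550.9 lb/h and vapour = 389.05 lb/h.
The evaporator receives (1−α)·1940 of feed at 0.705 water and removes 0.717 of that water:
0.717×0.705×(1−α)×1940 = 389.05
(1−α) = 389.05/980.64 = 0.3967;  α = 0.6033.

0.603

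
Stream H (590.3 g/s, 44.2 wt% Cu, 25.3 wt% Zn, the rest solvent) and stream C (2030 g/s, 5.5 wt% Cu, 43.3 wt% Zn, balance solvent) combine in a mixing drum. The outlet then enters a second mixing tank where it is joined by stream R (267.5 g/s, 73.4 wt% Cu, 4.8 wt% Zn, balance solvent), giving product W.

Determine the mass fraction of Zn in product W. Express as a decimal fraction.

0.3605

Overall, product flow = 2887.8 g/s.
Zn in = 590.3×0.253 + 2030×0.433 + 267.5×0.048 = 1041.2 g/s.
Zn fraction in W = 0.3605.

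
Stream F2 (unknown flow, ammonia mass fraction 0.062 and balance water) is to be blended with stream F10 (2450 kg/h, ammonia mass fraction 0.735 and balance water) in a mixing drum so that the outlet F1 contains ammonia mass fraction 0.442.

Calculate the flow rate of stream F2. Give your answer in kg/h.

1889 kg/h

Let F2 be the unknown flow. Total out = 2450 + F2.
ammonia balance: 1800.8 + 0.062·F2 = 0.442·(2450 + F2)
(0.062 − 0.442)·F2 = 0.442×2450 − 1800.8 = -717.85
F2 = -717.85 / -0.380 = 1889.1 kg/h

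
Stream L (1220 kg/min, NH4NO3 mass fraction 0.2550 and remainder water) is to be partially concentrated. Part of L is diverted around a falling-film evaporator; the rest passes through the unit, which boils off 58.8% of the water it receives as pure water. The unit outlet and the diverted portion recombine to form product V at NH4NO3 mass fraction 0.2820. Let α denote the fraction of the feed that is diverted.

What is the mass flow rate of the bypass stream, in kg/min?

All 1220×0.255 = 311.1 kg/min of NH4NO3 reaches V, so V = 311.1/0.282 = 1103.2 kg/min and vapour = 116.81 kg/min.
The evaporator receives (1−α)·1220 of feed at 0.745 water and removes 0.588 of that water:
0.588×0.745×(1−α)×1220 = 116.81
(1−α) = 116.81/534.43 = 0.2186;  α = 0.7814.
Bypass flow = 0.7814×1220 = 953.35 kg/min.

953.4 kg/min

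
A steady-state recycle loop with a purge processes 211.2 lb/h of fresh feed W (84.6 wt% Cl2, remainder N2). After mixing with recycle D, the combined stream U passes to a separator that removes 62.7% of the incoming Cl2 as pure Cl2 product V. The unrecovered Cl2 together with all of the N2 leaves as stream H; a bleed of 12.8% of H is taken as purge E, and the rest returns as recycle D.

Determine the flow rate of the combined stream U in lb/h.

518.9 lb/h

N2 enters only via W and leaves only via the purge: 211.2×0.154 = 0.128×(N2 in H), and the separator passes all N2, so N2 in U = N2 in H = 254.1 lb/h.
Cl2 in U: m_A = 211.2×0.846 + (1−0.128)·(1−0.627)·m_A, so m_A = 178.68/0.6747 = 264.8 lb/h.
U = 264.8 + 254.1 = 518.9 lb/h.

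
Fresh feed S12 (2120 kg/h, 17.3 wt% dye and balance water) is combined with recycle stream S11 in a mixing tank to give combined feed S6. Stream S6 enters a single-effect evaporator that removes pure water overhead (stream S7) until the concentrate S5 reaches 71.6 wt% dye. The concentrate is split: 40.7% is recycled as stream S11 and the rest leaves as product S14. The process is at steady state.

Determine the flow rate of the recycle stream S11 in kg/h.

351.6 kg/h

Overall dye balance (none leaves overhead): dye in fresh feed = dye in product, i.e. 2120×0.173 = (1−0.407)·S5·0.716.
S5 = 366.76/(0.716×0.593) = 863.8 kg/h.
Recycle S11 = 0.407×863.8 = 351.57 kg/h.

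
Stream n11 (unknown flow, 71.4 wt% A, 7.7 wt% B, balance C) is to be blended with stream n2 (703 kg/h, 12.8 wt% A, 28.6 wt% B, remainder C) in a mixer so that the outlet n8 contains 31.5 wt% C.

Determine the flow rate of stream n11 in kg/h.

Let n11 be the unknown flow. Total out = 703 + n11.
C balance: 411.96 + 0.209·n11 = 0.315·(703 + n11)
(0.209 − 0.315)·n11 = 0.315×703 − 411.96 = -190.51
n11 = -190.51 / -0.106 = 1797.3 kg/h

1797 kg/h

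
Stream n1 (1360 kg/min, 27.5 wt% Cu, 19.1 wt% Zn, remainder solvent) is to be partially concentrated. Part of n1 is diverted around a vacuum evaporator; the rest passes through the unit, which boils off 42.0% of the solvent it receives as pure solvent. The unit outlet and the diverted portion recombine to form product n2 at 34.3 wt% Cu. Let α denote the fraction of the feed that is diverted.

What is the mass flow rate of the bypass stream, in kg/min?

157.8 kg/min

All 1360×0.275 = 374 kg/min of Cu reaches n2, so n2 = 374/0.343 = 1090.4 kg/min and vapour = 269.62 kg/min.
The evaporator receives (1−α)·1360 of feed at 0.534 solvent and removes 0.420 of that solvent:
0.420×0.534×(1−α)×1360 = 269.62
(1−α) = 269.62/305.02 = 0.8839;  α = 0.1161.
Bypass flow = 0.1161×1360 = 157.84 kg/min.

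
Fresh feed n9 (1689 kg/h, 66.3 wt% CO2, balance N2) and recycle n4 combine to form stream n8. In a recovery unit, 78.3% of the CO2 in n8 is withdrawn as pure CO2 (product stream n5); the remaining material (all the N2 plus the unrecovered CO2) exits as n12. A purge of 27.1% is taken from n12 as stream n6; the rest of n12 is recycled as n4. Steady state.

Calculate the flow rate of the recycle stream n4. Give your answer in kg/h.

N2 enters only via n9 and leaves only via the purge: 1689×0.337 = 0.271×(N2 in n12), and the recovery unit passes all N2, so N2 in n8 = N2 in n12 = 2100.3 kg/h.
CO2 in n8: m_A = 1689×0.663 + (1−0.271)·(1−0.783)·m_A, so m_A = 1119.8/0.8418 = 1330.2 kg/h.
n12 = (1−0.783)×1330.2 + 2100.3 = 2389 kg/h.
Recycle n4 = (1−0.271)×2389 = 1741.6 kg/h.

1742 kg/h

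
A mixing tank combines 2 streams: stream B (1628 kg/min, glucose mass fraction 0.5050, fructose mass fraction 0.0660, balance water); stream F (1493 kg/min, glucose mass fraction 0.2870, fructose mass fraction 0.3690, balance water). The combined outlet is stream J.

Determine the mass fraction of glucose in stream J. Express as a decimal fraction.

0.4007

Total flow out = 1628 + 1493 = 3121 kg/min.
glucose in = 1628×0.505 + 1493×0.287 = 1250.6 kg/min.
glucose mass fraction in J = 1250.6/3121 = 0.4007.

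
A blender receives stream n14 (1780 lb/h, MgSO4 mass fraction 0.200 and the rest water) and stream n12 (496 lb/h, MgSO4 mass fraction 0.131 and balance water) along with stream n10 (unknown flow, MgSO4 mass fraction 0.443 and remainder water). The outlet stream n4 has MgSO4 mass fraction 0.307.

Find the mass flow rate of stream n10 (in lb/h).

Let n10 be the unknown flow. Total out = 2276 + n10.
MgSO4 balance: 420.98 + 0.443·n10 = 0.307·(2276 + n10)
(0.443 − 0.307)·n10 = 0.307×2276 − 420.98 = 277.76
n10 = 277.76 / 0.136 = 2042.3 lb/h

2042 lb/h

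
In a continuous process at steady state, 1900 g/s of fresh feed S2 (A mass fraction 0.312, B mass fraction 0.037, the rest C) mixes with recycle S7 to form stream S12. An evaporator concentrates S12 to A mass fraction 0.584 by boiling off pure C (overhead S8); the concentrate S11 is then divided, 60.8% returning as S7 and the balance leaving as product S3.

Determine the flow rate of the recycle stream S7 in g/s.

Overall A balance (none leaves overhead): A in fresh feed = A in product, i.e. 1900×0.312 = (1−0.608)·S11·0.584.
S11 = 592.8/(0.584×0.392) = 2589.5 g/s.
Recycle S7 = 0.608×2589.5 = 1574.4 g/s.

1574 g/s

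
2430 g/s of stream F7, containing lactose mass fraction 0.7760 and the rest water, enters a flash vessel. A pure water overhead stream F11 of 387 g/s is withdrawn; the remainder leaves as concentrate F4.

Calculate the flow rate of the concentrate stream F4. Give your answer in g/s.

2043 g/s

Concentrate = 2430 − 387 = 2043 g/s.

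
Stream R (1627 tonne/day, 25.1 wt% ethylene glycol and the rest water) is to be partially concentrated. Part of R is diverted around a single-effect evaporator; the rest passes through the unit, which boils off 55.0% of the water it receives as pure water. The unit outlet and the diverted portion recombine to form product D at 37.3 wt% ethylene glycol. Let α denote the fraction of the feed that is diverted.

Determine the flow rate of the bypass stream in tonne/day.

335.2 tonne/day

All 1627×0.251 = 408.38 tonne/day of ethylene glycol reaches D, so D = 408.38/0.373 = 1094.8 tonne/day and vapour = 532.16 tonne/day.
The evaporator receives (1−α)·1627 of feed at 0.749 water and removes 0.550 of that water:
0.550×0.749×(1−α)×1627 = 532.16
(1−α) = 532.16/670.24 = 0.7940;  α = 0.2060.
Bypass flow = 0.2060×1627 = 335.2 tonne/day.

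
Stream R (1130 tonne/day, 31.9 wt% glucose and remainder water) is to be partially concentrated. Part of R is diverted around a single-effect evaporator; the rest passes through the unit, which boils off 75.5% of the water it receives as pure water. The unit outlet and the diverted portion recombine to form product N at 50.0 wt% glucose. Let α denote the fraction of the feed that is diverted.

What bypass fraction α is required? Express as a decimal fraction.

0.296

All 1130×0.319 = 360.47 tonne/day of glucose reaches N, so N = 360.47/0.500 = 720.94 tonne/day and vapour = 409.06 tonne/day.
The evaporator receives (1−α)·1130 of feed at 0.681 water and removes 0.755 of that water:
0.755×0.681×(1−α)×1130 = 409.06
(1−α) = 409.06/581 = 0.7041;  α = 0.2959.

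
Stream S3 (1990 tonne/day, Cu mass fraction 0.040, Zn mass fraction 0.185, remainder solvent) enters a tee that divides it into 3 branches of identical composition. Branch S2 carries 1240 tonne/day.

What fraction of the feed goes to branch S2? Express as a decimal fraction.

Fraction to S2 = 1240/1990 = 0.6231.

0.623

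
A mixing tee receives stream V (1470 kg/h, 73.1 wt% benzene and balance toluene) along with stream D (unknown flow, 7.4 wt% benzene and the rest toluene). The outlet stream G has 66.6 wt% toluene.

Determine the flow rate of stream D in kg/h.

2245 kg/h

Let D be the unknown flow. Total out = 1470 + D.
toluene balance: 395.43 + 0.926·D = 0.666·(1470 + D)
(0.926 − 0.666)·D = 0.666×1470 − 395.43 = 583.59
D = 583.59 / 0.260 = 2244.6 kg/h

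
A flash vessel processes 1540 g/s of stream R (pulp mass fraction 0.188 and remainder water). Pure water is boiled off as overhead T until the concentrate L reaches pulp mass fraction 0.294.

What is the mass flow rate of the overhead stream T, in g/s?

pulp is conserved: 1540×0.188 = 289.52 g/s all reports to the concentrate.
Concentrate = 289.52/(target fraction) = 984.76 g/s.
Overhead = 1540 − 984.76 = 555.24 g/s.

555.2 g/s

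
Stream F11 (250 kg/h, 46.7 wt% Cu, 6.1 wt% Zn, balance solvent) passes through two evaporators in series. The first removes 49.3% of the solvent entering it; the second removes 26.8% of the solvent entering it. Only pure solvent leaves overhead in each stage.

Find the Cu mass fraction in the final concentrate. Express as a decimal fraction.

solvent in feed = 250×0.472 = 118 kg/h.
After stage 1: solvent left = (1−0.493)×118 = 59.826; stream total = 191.83 kg/h.
After stage 2: solvent left = (1−0.268)×59.826 = 43.793; final concentrate = 175.79 kg/h.
Cu fraction = 116.75/175.79 = 0.664.

0.664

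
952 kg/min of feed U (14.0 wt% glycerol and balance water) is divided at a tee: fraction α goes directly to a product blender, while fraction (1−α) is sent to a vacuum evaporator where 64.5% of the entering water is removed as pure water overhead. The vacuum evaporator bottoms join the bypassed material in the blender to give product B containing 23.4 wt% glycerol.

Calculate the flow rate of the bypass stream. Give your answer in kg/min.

All 952×0.140 = 133.28 kg/min of glycerol reaches B, so B = 133.28/0.234 = 569.57 kg/min and vapour = 382.43 kg/min.
The evaporator receives (1−α)·952 of feed at 0.860 water and removes 0.645 of that water:
0.645×0.860×(1−α)×952 = 382.43
(1−α) = 382.43/528.07 = 0.7242;  α = 0.2758.
Bypass flow = 0.2758×952 = 262.57 kg/min.

262.6 kg/min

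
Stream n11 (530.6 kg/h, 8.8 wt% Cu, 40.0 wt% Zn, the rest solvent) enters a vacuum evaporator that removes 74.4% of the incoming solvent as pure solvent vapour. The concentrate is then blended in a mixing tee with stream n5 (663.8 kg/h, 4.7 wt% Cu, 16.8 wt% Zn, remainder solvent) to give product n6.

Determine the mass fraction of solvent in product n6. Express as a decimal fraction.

Vapour removed = 0.744×0.512×530.6 = 202.12 kg/h; concentrate = 328.48 kg/h.
solvent reaching the mixer = 69.547 (from concentrate) + 663.8×0.785 = 590.63 kg/h.
Product flow = 328.48 + 663.8 = 992.28 kg/h; solvent fraction = 0.595.

0.595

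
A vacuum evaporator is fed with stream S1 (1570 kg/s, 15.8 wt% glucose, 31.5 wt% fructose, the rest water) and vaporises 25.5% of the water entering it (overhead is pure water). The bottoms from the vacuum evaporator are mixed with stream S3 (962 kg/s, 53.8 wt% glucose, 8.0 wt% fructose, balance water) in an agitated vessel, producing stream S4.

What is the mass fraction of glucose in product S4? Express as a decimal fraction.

Vapour removed = 0.255×0.527×1570 = 210.98 kg/s; concentrate = 1359 kg/s.
glucose reaching the mixer = 248.06 (from concentrate) + 962×0.538 = 765.62 kg/s.
Product flow = 1359 + 962 = 2321 kg/s; glucose fraction = 0.330.

0.330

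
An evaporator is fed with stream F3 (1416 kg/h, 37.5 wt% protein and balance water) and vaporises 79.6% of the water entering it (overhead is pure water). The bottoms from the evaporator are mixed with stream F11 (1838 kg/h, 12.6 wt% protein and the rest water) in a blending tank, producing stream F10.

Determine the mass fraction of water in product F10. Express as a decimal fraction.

0.7009

Vapour removed = 0.796×0.625×1416 = 704.46 kg/h; concentrate = 711.54 kg/h.
water reaching the mixer = 180.54 (from concentrate) + 1838×0.874 = 1787 kg/h.
Product flow = 711.54 + 1838 = 2549.5 kg/h; water fraction = 0.7009.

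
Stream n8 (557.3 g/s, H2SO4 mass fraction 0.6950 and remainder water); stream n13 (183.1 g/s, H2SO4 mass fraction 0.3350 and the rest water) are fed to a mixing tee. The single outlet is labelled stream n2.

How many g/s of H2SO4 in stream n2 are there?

448.7 g/s

H2SO4 out = H2SO4 in = 557.3×0.695 + 183.1×0.335 = 448.66 g/s.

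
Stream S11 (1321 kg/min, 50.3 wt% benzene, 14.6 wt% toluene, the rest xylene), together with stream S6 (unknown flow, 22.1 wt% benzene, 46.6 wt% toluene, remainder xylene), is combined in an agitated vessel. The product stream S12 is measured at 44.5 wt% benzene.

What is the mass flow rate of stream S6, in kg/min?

342 kg/min

Let S6 be the unknown flow. Total out = 1321 + S6.
benzene balance: 664.46 + 0.221·S6 = 0.445·(1321 + S6)
(0.221 − 0.445)·S6 = 0.445×1321 − 664.46 = -76.618
S6 = -76.618 / -0.224 = 342.04 kg/min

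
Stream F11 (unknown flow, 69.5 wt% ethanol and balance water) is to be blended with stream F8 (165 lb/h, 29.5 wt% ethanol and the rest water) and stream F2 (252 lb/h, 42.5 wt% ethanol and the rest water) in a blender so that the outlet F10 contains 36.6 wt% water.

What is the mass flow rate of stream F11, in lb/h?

1780 lb/h

Let F11 be the unknown flow. Total out = 417 + F11.
water balance: 261.22 + 0.305·F11 = 0.366·(417 + F11)
(0.305 − 0.366)·F11 = 0.366×417 − 261.22 = -108.6
F11 = -108.6 / -0.061 = 1780.4 lb/h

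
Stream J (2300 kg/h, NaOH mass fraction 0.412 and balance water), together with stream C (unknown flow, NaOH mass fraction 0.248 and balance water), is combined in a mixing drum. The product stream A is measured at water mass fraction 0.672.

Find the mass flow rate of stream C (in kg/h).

2415 kg/h

Let C be the unknown flow. Total out = 2300 + C.
water balance: 1352.4 + 0.752·C = 0.672·(2300 + C)
(0.752 − 0.672)·C = 0.672×2300 − 1352.4 = 193.2
C = 193.2 / 0.080 = 2415 kg/h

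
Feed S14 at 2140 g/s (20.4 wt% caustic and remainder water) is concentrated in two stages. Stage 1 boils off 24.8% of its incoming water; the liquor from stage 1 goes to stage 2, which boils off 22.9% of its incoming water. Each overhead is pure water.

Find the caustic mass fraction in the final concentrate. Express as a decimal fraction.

0.307

water in feed = 2140×0.796 = 1703.4 g/s.
After stage 1: water left = (1−0.248)×1703.4 = 1281; stream total = 1717.5 g/s.
After stage 2: water left = (1−0.229)×1281 = 987.64; final concentrate = 1424.2 g/s.
caustic fraction = 436.56/1424.2 = 0.307.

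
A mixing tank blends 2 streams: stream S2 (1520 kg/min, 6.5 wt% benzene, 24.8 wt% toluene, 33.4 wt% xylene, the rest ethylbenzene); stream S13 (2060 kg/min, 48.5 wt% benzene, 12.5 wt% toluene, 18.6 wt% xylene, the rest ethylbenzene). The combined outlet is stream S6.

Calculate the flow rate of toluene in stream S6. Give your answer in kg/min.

toluene out = toluene in = 1520×0.248 + 2060×0.125 = 634.46 kg/min.

634.5 kg/min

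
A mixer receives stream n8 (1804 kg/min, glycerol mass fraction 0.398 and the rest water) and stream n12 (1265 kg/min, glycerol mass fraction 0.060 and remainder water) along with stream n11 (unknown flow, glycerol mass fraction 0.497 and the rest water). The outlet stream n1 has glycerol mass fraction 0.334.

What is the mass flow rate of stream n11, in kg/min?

Let n11 be the unknown flow. Total out = 3069 + n11.
glycerol balance: 793.89 + 0.497·n11 = 0.334·(3069 + n11)
(0.497 − 0.334)·n11 = 0.334×3069 − 793.89 = 231.15
n11 = 231.15 / 0.163 = 1418.1 kg/min

1418 kg/min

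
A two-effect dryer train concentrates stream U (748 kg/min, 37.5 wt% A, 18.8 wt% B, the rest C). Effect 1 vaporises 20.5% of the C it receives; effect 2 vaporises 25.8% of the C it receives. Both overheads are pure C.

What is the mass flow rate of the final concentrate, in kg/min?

613.9 kg/min

C in feed = 748×0.437 = 326.88 kg/min.
After stage 1: C left = (1−0.205)×326.88 = 259.87; stream total = 680.99 kg/min.
After stage 2: C left = (1−0.258)×259.87 = 192.82; final concentrate = 613.94 kg/min.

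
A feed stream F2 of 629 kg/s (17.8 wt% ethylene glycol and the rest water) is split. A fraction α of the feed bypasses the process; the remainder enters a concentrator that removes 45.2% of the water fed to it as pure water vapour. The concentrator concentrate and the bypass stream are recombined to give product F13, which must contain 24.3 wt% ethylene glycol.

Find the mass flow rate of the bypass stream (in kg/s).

176.2 kg/s

All 629×0.178 = 111.96 kg/s of ethylene glycol reaches F13, so F13 = 111.96/0.243 = 460.75 kg/s and vapour = 168.25 kg/s.
The evaporator receives (1−α)·629 of feed at 0.822 water and removes 0.452 of that water:
0.452×0.822×(1−α)×629 = 168.25
(1−α) = 168.25/233.7 = 0.7199;  α = 0.2801.
Bypass flow = 0.2801×629 = 176.16 kg/s.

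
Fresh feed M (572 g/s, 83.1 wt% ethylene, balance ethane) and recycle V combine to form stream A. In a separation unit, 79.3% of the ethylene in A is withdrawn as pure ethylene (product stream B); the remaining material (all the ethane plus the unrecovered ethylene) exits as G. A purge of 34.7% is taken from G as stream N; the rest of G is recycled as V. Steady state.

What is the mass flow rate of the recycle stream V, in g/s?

ethane enters only via M and leaves only via the purge: 572×0.169 = 0.347×(ethane in G), and the separation unit passes all ethane, so ethane in A = ethane in G = 278.58 g/s.
ethylene in A: m_A = 572×0.831 + (1−0.347)·(1−0.793)·m_A, so m_A = 475.33/0.8648 = 549.63 g/s.
G = (1−0.793)×549.63 + 278.58 = 392.35 g/s.
Recycle V = (1−0.347)×392.35 = 256.21 g/s.

256.2 g/s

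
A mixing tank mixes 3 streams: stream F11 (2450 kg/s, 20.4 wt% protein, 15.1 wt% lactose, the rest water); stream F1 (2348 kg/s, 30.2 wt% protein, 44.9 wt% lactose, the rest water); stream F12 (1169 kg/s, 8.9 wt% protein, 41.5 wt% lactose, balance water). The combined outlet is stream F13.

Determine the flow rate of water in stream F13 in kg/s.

water out = water in = 2450×0.645 + 2348×0.249 + 1169×0.496 = 2744.7 kg/s.

2745 kg/s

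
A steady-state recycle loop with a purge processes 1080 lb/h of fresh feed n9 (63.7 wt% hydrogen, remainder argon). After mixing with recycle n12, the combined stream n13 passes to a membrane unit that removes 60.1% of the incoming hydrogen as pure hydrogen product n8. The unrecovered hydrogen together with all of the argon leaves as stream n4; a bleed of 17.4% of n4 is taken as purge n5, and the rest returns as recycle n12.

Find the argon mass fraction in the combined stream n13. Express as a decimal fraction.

0.687

argon enters only via n9 and leaves only via the purge: 1080×0.363 = 0.174×(argon in n4), and the membrane unit passes all argon, so argon in n13 = argon in n4 = 2253.1 lb/h.
hydrogen in n13: m_A = 1080×0.637 + (1−0.174)·(1−0.601)·m_A, so m_A = 687.96/0.6704 = 1026.2 lb/h.
n13 = 1026.2 + 2253.1 = 3279.3 lb/h.
argon fraction in n13 = 2253.1/3279.3 = 0.687.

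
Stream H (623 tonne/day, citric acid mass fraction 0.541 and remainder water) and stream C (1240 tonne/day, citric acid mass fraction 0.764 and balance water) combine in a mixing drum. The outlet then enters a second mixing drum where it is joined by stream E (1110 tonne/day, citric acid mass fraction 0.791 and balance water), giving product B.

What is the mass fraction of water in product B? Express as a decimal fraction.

0.273

Overall, product flow = 2973 tonne/day.
water in = 623×0.459 + 1240×0.236 + 1110×0.209 = 810.59 tonne/day.
water fraction in B = 0.273.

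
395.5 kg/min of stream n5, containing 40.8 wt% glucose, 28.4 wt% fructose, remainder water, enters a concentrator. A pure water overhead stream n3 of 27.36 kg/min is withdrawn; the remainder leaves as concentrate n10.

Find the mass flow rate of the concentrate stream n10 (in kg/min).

368.1 kg/min

Concentrate = 395.5 − 27.36 = 368.14 kg/min.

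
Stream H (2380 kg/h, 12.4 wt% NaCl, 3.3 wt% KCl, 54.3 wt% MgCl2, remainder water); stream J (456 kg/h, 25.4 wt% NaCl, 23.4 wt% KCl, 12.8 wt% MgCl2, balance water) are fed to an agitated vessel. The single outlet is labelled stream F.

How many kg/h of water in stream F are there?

water out = water in = 2380×0.300 + 456×0.384 = 889.1 kg/h.

889.1 kg/h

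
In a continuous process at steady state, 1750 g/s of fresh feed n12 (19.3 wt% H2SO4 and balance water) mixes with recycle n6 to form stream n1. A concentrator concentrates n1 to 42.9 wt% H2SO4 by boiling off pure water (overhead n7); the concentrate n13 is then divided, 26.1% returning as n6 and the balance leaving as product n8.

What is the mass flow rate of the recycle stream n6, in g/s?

278.1 g/s

Overall H2SO4 balance (none leaves overhead): H2SO4 in fresh feed = H2SO4 in product, i.e. 1750×0.193 = (1−0.261)·n13·0.429.
n13 = 337.75/(0.429×0.739) = 1065.4 g/s.
Recycle n6 = 0.261×1065.4 = 278.06 g/s.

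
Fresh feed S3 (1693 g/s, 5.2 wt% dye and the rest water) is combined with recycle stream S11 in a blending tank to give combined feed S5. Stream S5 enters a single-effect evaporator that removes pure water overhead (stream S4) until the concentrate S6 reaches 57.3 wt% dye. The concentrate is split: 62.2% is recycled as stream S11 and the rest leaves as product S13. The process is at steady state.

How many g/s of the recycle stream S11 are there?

Overall dye balance (none leaves overhead): dye in fresh feed = dye in product, i.e. 1693×0.052 = (1−0.622)·S6·0.573.
S6 = 88.036/(0.573×0.378) = 406.46 g/s.
Recycle S11 = 0.622×406.46 = 252.82 g/s.

252.8 g/s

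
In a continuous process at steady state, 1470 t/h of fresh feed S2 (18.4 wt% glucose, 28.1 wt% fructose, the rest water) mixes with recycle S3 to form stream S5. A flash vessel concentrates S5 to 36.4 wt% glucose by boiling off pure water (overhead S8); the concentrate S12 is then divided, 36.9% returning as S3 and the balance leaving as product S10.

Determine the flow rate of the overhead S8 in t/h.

Overall glucose balance (none leaves overhead): glucose in fresh feed = glucose in product, i.e. 1470×0.184 = (1−0.369)·S12·0.364.
S12 = 270.48/(0.364×0.631) = 1177.6 t/h.
Recycle S3 = 0.369×1177.6 = 434.54 t/h.
Combined feed S5 = 1470 + 434.54 = 1904.5 t/h.
Overhead S8 = S5 − S12 = 1904.5 − 1177.6 = 726.92 t/h.

726.9 t/h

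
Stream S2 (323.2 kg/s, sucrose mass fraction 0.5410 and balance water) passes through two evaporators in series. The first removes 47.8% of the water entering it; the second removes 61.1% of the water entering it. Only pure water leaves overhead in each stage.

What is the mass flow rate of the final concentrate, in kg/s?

water in feed = 323.2×0.459 = 148.35 kg/s.
After stage 1: water left = (1−0.478)×148.35 = 77.438; stream total = 252.29 kg/s.
After stage 2: water left = (1−0.611)×77.438 = 30.123; final concentrate = 204.97 kg/s.

205 kg/s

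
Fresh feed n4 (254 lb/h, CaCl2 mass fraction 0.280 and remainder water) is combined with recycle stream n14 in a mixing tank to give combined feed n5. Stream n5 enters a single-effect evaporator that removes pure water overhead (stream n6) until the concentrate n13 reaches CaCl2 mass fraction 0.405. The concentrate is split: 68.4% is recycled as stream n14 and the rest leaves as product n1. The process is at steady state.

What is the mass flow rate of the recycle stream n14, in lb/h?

380.1 lb/h

Overall CaCl2 balance (none leaves overhead): CaCl2 in fresh feed = CaCl2 in product, i.e. 254×0.280 = (1−0.684)·n13·0.405.
n13 = 71.12/(0.405×0.316) = 555.71 lb/h.
Recycle n14 = 0.684×555.71 = 380.11 lb/h.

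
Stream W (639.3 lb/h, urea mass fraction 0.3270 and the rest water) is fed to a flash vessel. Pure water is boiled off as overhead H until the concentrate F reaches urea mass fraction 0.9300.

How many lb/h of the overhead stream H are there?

urea is conserved: 639.3×0.327 = 209.05 lb/h all reports to the concentrate.
Concentrate = 209.05/(target fraction) = 224.79 lb/h.
Overhead = 639.3 − 224.79 = 414.51 lb/h.

414.5 lb/h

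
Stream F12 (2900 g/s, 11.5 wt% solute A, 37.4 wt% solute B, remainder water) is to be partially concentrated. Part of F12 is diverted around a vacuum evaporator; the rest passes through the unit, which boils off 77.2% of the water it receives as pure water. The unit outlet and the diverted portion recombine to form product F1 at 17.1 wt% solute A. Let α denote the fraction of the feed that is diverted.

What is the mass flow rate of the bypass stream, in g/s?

All 2900×0.115 = 333.5 g/s of solute A reaches F1, so F1 = 333.5/0.171 = 1950.3 g/s and vapour = 949.71 g/s.
The evaporator receives (1−α)·2900 of feed at 0.511 water and removes 0.772 of that water:
0.772×0.511×(1−α)×2900 = 949.71
(1−α) = 949.71/1144 = 0.8301;  α = 0.1699.
Bypass flow = 0.1699×2900 = 492.58 g/s.

492.6 g/s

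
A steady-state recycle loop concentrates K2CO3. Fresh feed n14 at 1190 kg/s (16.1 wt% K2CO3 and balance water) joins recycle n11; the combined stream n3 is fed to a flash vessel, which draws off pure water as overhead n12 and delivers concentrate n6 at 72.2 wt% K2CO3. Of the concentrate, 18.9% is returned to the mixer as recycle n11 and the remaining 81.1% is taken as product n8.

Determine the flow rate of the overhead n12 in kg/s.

924.6 kg/s

Overall K2CO3 balance (none leaves overhead): K2CO3 in fresh feed = K2CO3 in product, i.e. 1190×0.161 = (1−0.189)·n6·0.722.
n6 = 191.59/(0.722×0.811) = 327.2 kg/s.
Recycle n11 = 0.189×327.2 = 61.841 kg/s.
Combined feed n3 = 1190 + 61.841 = 1251.8 kg/s.
Overhead n12 = n3 − n6 = 1251.8 − 327.2 = 924.64 kg/s.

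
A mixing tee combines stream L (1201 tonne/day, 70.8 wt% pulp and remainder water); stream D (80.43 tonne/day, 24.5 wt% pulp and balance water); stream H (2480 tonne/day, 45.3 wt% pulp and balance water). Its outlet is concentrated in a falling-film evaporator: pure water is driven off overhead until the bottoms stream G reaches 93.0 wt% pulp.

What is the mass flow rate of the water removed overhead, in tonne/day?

pulp entering = 1201×0.708 + 80.43×0.245 + 2480×0.453 = 1993.5 tonne/day.
All pulp reports to G, so G = 1993.5/0.930 = 2143.5 tonne/day.
Total feed = 3761.4 tonne/day; overhead = 3761.4 − 2143.5 = 1617.9 tonne/day.

1618 tonne/day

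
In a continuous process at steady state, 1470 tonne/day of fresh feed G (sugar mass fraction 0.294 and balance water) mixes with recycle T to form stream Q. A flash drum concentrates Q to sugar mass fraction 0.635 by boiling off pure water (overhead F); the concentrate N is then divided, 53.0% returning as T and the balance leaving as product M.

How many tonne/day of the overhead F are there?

789.4 tonne/day

Overall sugar balance (none leaves overhead): sugar in fresh feed = sugar in product, i.e. 1470×0.294 = (1−0.530)·N·0.635.
N = 432.18/(0.635×0.470) = 1448.1 tonne/day.
Recycle T = 0.530×1448.1 = 767.48 tonne/day.
Combined feed Q = 1470 + 767.48 = 2237.5 tonne/day.
Overhead F = Q − N = 2237.5 − 1448.1 = 789.4 tonne/day.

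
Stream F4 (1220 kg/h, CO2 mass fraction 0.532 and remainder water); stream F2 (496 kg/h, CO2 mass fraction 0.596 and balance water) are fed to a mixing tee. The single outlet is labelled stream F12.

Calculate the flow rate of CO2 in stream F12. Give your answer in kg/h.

CO2 out = CO2 in = 1220×0.532 + 496×0.596 = 944.66 kg/h.

944.7 kg/h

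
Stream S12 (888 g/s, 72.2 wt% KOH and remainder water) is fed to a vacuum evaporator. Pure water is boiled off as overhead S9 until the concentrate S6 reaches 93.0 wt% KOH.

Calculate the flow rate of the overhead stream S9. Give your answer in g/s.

198.6 g/s

KOH is conserved: 888×0.722 = 641.14 g/s all reports to the concentrate.
Concentrate = 641.14/(target fraction) = 689.39 g/s.
Overhead = 888 − 689.39 = 198.61 g/s.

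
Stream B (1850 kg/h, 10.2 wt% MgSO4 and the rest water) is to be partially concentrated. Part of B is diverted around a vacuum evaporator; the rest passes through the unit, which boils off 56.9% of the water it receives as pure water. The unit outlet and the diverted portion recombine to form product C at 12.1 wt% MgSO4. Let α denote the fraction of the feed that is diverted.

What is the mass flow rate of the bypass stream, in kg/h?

All 1850×0.102 = 188.7 kg/h of MgSO4 reaches C, so C = 188.7/0.121 = 1559.5 kg/h and vapour = 290.5 kg/h.
The evaporator receives (1−α)·1850 of feed at 0.898 water and removes 0.569 of that water:
0.569×0.898×(1−α)×1850 = 290.5
(1−α) = 290.5/945.28 = 0.3073;  α = 0.6927.
Bypass flow = 0.6927×1850 = 1281.5 kg/h.

1281 kg/h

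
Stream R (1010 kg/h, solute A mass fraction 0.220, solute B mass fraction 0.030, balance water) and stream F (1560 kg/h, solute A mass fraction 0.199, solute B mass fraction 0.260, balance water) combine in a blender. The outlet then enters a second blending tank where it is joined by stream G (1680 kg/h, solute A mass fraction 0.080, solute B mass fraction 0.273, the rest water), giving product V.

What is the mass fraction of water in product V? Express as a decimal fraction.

0.633

Overall, product flow = 4250 kg/h.
water in = 1010×0.750 + 1560×0.541 + 1680×0.647 = 2688.4 kg/h.
water fraction in V = 0.633.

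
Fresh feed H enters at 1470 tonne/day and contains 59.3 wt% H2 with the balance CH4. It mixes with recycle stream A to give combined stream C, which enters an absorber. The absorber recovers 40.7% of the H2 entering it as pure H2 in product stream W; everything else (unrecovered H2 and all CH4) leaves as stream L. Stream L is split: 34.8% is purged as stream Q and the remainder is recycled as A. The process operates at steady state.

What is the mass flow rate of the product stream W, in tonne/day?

578.4 tonne/day

H2 in C: m_A = 1470×0.593 + (1−0.348)·(1−0.407)·m_A, so m_A = 871.71/0.6134 = 1421.2 tonne/day.
Product W = 0.407×1421.2 = 578.43 tonne/day.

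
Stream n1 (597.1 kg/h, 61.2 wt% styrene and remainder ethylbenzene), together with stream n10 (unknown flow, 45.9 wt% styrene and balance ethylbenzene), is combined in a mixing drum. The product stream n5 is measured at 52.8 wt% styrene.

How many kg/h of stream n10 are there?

Let n10 be the unknown flow. Total out = 597.1 + n10.
styrene balance: 365.43 + 0.459·n10 = 0.528·(597.1 + n10)
(0.459 − 0.528)·n10 = 0.528×597.1 − 365.43 = -50.156
n10 = -50.156 / -0.069 = 726.9 kg/h

726.9 kg/h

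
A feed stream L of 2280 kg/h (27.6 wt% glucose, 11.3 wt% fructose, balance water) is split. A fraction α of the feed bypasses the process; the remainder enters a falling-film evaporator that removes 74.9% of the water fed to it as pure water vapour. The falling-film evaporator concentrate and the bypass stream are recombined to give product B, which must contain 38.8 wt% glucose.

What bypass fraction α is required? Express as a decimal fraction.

0.369

All 2280×0.276 = 629.28 kg/h of glucose reaches B, so B = 629.28/0.388 = 1621.9 kg/h and vapour = 658.14 kg/h.
The evaporator receives (1−α)·2280 of feed at 0.611 water and removes 0.749 of that water:
0.749×0.611×(1−α)×2280 = 658.14
(1−α) = 658.14/1043.4 = 0.6308;  α = 0.3692.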